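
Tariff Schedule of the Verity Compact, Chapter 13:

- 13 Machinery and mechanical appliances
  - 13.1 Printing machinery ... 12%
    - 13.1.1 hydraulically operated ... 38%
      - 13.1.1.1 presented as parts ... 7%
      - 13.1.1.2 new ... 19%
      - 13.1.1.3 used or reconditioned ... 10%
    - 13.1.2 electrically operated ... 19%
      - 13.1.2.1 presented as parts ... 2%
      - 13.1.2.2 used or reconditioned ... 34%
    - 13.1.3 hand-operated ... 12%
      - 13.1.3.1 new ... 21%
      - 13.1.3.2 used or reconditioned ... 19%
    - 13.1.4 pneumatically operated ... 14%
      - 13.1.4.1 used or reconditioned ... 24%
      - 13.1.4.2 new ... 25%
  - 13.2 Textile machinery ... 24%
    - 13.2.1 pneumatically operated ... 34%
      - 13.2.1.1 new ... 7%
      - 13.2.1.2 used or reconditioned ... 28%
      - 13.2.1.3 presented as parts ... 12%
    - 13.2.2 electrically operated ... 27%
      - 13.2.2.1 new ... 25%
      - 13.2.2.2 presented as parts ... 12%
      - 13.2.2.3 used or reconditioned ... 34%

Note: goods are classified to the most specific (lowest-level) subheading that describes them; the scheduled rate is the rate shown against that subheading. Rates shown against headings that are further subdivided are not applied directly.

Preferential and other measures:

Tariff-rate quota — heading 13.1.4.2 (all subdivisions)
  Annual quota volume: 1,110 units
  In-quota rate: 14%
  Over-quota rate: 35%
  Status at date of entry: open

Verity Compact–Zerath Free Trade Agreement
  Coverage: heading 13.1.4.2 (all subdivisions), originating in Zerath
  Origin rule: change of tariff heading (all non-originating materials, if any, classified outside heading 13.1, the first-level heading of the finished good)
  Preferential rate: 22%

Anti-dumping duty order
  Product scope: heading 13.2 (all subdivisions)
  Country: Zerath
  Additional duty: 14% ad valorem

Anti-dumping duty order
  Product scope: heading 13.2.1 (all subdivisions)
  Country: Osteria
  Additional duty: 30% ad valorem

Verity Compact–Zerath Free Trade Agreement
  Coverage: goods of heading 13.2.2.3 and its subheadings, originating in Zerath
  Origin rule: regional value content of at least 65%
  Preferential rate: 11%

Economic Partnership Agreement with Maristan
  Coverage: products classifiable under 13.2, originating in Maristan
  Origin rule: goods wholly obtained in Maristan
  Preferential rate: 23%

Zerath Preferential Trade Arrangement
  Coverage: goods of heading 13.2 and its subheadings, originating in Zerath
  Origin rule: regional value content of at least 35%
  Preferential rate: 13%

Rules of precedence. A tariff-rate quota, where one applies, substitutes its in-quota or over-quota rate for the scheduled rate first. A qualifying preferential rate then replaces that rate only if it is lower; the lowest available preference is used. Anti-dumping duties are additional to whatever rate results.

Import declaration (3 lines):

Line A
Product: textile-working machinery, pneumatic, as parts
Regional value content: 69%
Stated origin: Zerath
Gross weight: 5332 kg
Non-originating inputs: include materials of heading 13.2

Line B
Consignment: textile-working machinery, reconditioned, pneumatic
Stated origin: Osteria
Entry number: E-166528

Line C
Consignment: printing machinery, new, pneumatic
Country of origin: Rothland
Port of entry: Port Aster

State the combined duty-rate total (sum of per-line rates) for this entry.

98%

Line A: textile-working → 13.2; pneumatic → 13.2.1; as parts → 13.2.1.3. Scheduled 12%. Zerath agreement on 13.1.4.2: 13.2.1.3 not covered; Zerath agreement on 13.2.2.3: 13.2.1.3 not covered; Zerath agreement on 13.2: RVC ≥ 35% → 13% available; preference 13% not lower than 12% → no reduction; anti-dumping (Zerath, 13.2): +14%; total 12% + 14% = 26%. → 26%.
Line B: textile-working → 13.2; pneumatic → 13.2.1; reconditioned → 13.2.1.2. Scheduled 28%. anti-dumping (Osteria, 13.2.1): +30%; total 28% + 30% = 58%. → 58%.
Line C: printing → 13.1; pneumatic → 13.1.4; new → 13.1.4.2. Scheduled 25%. quota on 13.1.4.2 open → in-quota 14%. → 14%.
Sum: 26% + 58% + 14% = 98%.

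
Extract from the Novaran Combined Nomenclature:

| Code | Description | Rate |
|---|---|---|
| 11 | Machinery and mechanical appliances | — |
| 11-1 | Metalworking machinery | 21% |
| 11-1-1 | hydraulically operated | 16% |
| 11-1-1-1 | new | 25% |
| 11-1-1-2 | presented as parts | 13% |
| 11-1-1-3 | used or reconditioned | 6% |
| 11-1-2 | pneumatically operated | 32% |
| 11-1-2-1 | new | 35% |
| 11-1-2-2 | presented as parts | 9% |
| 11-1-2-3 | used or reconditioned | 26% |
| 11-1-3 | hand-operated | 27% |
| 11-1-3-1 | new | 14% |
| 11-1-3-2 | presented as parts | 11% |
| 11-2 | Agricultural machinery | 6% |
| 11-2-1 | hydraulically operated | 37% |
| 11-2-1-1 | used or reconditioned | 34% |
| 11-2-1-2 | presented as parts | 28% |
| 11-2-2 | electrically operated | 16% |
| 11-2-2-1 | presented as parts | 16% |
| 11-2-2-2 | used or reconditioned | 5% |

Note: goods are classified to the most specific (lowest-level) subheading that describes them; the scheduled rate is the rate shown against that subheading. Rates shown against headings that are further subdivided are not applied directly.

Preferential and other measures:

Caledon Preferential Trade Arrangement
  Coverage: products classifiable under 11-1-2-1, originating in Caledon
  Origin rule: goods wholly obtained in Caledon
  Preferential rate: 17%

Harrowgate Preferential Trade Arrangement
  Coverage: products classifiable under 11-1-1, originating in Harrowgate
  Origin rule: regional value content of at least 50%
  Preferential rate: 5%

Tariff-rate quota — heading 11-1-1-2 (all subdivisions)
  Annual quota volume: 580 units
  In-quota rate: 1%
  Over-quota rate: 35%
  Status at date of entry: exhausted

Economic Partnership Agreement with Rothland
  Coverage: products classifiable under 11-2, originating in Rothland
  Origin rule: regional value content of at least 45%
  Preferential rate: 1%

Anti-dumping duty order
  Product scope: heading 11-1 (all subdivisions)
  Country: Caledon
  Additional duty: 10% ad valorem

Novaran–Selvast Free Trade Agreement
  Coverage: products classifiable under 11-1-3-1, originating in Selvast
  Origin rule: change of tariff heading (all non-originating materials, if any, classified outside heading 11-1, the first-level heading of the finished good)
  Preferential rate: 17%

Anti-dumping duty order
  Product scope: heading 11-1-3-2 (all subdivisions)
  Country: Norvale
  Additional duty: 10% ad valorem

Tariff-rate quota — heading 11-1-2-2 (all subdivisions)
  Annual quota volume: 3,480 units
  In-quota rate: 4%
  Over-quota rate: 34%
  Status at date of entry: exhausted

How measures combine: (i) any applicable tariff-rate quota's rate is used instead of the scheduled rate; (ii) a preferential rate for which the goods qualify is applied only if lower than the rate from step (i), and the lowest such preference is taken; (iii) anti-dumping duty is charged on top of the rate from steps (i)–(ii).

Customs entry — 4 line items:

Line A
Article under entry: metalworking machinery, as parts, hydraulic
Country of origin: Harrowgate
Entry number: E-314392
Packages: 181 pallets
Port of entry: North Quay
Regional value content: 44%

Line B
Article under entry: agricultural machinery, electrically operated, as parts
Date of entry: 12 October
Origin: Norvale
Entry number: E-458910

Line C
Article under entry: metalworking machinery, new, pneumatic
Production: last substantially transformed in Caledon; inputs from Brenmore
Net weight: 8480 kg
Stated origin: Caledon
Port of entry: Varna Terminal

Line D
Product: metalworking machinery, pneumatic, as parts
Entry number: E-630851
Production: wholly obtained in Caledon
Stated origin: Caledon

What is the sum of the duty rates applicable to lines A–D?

140%

Line A: metalworking → 11-1; hydraulic → 11-1-1; as parts → 11-1-1-2. Scheduled 13%. quota on 11-1-1-2 exhausted → over-quota 35%; Harrowgate agreement on 11-1-1: RVC < 50%. → 35%.
Line B: agricultural → 11-2; electrically operated → 11-2-2; as parts → 11-2-2-1. Scheduled 16%. No special measure applies. → 16%.
Line C: metalworking → 11-1; pneumatic → 11-1-2; new → 11-1-2-1. Scheduled 35%. Caledon agreement on 11-1-2-1: not wholly obtained; anti-dumping (Caledon, 11-1): +10%; total 35% + 10% = 45%. → 45%.
Line D: metalworking → 11-1; pneumatic → 11-1-2; as parts → 11-1-2-2. Scheduled 9%. quota on 11-1-2-2 exhausted → over-quota 34%; Caledon agreement on 11-1-2-1: 11-1-2-2 not covered; anti-dumping (Caledon, 11-1): +10%; total 34% + 10% = 44%. → 44%.
Sum: 35% + 16% + 45% + 44% = 140%.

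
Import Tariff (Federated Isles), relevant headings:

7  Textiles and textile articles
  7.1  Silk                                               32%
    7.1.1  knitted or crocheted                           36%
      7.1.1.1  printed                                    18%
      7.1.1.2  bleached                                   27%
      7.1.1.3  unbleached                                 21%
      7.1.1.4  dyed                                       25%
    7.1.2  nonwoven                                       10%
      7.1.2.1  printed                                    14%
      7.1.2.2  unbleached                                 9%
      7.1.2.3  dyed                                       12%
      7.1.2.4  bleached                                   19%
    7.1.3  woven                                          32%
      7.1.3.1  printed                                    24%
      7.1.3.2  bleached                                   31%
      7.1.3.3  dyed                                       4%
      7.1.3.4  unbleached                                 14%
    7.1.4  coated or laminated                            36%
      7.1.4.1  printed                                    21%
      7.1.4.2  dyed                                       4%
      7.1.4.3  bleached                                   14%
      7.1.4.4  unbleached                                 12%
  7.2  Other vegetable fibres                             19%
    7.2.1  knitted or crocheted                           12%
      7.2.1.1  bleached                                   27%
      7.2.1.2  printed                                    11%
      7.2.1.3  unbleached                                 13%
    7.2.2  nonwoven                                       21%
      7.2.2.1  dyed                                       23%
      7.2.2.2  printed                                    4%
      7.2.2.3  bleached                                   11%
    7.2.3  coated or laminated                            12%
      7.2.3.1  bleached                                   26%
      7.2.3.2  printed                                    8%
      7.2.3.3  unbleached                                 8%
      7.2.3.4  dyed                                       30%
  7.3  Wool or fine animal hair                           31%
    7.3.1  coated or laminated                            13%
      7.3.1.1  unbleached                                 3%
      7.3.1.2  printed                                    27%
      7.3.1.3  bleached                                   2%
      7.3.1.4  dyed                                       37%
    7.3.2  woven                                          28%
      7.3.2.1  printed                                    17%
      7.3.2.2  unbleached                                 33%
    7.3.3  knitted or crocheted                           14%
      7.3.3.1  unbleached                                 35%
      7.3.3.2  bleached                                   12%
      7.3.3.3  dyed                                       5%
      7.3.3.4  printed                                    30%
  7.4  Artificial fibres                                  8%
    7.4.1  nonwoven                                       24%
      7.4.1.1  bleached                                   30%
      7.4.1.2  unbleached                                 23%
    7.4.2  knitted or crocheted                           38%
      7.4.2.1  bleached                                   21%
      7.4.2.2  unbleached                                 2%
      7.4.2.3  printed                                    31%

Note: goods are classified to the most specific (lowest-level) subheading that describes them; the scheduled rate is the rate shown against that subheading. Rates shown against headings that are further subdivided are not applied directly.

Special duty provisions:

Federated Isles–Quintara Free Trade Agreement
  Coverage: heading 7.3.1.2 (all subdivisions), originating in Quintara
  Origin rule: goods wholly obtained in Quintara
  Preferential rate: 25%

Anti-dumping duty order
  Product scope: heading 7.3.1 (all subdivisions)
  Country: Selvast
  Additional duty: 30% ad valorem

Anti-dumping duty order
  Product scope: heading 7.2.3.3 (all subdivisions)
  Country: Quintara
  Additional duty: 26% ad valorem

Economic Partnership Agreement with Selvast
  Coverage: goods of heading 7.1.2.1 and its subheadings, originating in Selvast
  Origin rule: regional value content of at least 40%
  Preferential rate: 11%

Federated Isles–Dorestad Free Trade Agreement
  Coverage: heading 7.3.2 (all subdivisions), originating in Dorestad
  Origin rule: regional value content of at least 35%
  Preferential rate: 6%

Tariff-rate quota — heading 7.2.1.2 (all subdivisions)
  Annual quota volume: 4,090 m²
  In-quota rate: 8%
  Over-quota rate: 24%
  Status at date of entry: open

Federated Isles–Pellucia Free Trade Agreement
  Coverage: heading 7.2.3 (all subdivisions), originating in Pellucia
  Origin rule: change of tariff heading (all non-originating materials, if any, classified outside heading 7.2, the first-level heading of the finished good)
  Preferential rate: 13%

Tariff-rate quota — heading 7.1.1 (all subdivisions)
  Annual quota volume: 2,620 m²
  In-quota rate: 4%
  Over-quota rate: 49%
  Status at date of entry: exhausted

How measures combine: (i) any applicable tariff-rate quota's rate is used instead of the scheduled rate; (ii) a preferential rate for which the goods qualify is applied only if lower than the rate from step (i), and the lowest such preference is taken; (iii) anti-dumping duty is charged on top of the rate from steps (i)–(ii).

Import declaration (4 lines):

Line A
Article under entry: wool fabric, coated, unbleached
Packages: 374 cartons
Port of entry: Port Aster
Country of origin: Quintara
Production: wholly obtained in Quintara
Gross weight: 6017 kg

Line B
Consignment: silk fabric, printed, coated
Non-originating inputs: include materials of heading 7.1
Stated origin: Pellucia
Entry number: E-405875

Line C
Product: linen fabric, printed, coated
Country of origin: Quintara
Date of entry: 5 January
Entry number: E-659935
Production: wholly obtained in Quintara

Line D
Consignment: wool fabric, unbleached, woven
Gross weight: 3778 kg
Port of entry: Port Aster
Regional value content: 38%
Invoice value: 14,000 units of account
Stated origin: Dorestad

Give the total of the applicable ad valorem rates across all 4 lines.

38%

Line A: wool → 7.3; coated → 7.3.1; unbleached → 7.3.1.1. Scheduled 3%. Quintara agreement on 7.3.1.2: 7.3.1.1 not covered. → 3%.
Line B: silk → 7.1; coated → 7.1.4; printed → 7.1.4.1. Scheduled 21%. Pellucia agreement on 7.2.3: 7.1.4.1 not covered. → 21%.
Line C: linen → 7.2; coated → 7.2.3; printed → 7.2.3.2. Scheduled 8%. Quintara agreement on 7.3.1.2: 7.2.3.2 not covered. → 8%.
Line D: wool → 7.3; woven → 7.3.2; unbleached → 7.3.2.2. Scheduled 33%. Dorestad agreement on 7.3.2: RVC ≥ 35% → 6% available; preferential 6%. → 6%.
Sum: 3% + 21% + 8% + 6% = 38%.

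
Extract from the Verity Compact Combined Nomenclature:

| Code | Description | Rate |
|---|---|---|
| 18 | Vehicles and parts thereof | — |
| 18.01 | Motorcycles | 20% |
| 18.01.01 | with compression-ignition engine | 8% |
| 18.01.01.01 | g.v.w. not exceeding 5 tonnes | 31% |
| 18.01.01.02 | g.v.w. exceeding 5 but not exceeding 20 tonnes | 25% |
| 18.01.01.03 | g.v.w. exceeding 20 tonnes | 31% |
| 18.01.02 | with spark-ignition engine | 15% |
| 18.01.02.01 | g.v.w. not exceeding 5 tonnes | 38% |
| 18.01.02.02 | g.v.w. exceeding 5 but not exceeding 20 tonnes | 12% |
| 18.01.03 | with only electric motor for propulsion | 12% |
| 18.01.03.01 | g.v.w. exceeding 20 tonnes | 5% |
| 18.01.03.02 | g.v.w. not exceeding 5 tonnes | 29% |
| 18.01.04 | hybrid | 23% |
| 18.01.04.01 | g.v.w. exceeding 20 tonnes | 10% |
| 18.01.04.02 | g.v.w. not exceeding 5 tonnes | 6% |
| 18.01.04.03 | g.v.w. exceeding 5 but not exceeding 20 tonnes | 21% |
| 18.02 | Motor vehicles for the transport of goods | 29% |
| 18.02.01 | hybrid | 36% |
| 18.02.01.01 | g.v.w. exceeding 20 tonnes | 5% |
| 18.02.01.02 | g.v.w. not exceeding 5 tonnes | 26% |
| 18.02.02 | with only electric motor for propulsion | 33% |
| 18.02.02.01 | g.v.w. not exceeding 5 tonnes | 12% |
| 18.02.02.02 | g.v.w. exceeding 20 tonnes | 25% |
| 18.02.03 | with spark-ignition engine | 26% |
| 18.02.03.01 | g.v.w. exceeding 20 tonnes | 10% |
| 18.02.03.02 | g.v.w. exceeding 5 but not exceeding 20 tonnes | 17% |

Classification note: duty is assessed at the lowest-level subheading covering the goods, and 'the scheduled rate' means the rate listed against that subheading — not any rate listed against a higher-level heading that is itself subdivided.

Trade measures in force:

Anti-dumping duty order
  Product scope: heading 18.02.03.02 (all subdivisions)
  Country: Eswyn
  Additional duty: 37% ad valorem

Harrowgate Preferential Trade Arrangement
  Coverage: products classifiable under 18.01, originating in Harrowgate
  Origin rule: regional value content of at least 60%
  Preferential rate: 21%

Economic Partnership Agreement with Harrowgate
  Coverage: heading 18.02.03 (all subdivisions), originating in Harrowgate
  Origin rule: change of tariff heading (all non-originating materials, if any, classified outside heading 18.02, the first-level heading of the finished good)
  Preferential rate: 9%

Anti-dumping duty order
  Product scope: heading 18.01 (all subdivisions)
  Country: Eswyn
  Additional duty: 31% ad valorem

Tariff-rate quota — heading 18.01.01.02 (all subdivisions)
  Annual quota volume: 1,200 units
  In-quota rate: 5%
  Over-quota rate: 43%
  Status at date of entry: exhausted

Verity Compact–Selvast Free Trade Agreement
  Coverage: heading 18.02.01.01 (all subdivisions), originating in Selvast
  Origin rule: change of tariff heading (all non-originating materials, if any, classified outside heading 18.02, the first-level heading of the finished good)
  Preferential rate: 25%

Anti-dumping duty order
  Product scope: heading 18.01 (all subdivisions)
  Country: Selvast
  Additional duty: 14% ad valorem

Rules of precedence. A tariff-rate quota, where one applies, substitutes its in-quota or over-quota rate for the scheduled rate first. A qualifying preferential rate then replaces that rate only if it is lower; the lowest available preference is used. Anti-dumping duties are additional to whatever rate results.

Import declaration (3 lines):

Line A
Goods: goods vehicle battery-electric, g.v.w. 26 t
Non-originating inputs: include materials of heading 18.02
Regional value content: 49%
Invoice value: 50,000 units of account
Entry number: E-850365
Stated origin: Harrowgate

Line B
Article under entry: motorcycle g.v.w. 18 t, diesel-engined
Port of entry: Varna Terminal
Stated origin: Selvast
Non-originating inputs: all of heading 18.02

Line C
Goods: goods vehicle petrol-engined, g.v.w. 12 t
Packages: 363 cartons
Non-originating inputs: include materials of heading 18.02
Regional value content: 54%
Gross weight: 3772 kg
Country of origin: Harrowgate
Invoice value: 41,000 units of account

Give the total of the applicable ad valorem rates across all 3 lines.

99%

Line A: goods vehicle → 18.02; battery-electric → 18.02.02; g.v.w. 26 t → 18.02.02.02. Scheduled 25%. Harrowgate agreement on 18.01: 18.02.02.02 not covered; Harrowgate agreement on 18.02.03: 18.02.02.02 not covered. → 25%.
Line B: motorcycle → 18.01; diesel-engined → 18.01.01; g.v.w. 18 t → 18.01.01.02. Scheduled 25%. quota on 18.01.01.02 exhausted → over-quota 43%; Selvast agreement on 18.02.01.01: 18.01.01.02 not covered; anti-dumping (Selvast, 18.01): +14%; total 43% + 14% = 57%. → 57%.
Line C: goods vehicle → 18.02; petrol-engined → 18.02.03; g.v.w. 12 t → 18.02.03.02. Scheduled 17%. Harrowgate agreement on 18.01: 18.02.03.02 not covered; Harrowgate agreement on 18.02.03: CTH not met. → 17%.
Sum: 25% + 57% + 17% = 99%.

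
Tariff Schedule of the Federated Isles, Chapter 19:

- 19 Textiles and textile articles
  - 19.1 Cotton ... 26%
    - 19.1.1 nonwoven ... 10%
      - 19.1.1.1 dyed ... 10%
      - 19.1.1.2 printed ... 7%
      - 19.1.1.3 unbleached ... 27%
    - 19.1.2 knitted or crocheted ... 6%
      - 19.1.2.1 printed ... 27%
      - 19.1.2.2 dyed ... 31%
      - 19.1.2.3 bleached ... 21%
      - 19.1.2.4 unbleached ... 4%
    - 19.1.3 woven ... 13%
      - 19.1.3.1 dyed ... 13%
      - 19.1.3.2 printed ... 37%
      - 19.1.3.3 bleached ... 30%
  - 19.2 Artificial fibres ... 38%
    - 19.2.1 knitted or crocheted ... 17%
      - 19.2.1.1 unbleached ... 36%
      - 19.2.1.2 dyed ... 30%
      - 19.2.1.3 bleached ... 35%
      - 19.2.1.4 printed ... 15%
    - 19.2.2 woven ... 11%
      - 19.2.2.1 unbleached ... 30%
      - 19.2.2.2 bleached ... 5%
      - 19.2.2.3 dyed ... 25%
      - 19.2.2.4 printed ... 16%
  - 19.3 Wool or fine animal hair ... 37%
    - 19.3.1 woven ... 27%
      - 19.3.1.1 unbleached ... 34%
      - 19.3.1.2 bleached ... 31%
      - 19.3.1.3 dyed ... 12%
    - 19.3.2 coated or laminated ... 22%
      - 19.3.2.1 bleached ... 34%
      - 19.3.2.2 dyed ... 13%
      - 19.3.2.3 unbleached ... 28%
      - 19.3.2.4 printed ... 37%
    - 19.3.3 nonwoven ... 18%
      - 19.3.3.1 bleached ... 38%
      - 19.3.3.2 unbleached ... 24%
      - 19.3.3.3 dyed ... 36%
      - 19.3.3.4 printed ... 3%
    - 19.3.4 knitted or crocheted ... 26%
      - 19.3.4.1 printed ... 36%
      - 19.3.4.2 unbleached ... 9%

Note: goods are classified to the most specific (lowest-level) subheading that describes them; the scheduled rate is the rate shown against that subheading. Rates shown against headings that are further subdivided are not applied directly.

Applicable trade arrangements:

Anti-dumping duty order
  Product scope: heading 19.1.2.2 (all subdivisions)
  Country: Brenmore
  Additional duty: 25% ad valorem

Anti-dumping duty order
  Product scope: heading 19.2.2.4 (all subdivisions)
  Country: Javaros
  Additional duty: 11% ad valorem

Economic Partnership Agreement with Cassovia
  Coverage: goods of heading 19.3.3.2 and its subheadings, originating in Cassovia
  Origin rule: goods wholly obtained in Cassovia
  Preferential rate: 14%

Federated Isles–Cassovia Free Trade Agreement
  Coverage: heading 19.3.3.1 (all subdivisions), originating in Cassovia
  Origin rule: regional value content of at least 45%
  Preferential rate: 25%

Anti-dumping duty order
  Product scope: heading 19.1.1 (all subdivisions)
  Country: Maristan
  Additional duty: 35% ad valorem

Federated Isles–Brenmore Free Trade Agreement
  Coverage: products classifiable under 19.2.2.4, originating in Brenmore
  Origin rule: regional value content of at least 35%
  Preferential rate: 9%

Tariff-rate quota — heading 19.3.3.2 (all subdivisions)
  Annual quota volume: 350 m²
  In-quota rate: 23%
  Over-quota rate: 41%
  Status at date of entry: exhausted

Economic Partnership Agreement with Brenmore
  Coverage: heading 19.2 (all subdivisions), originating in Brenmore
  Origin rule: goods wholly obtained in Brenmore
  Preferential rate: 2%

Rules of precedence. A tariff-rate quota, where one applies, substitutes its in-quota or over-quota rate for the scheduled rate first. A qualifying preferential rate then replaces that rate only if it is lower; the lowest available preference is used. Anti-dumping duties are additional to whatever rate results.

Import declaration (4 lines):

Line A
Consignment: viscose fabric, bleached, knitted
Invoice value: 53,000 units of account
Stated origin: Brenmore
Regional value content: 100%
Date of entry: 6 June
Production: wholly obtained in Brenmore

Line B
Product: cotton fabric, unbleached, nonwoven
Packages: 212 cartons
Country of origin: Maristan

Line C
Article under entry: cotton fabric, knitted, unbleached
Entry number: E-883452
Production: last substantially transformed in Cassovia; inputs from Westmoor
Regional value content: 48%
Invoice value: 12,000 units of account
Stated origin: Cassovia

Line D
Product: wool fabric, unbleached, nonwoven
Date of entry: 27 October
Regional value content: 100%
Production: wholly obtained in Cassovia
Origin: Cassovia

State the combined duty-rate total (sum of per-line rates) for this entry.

Line A: viscose → 19.2; knitted → 19.2.1; bleached → 19.2.1.3. Scheduled 35%. Brenmore agreement on 19.2.2.4: 19.2.1.3 not covered; Brenmore agreement on 19.2: wholly obtained → 2% available; preferential 2%. → 2%.
Line B: cotton → 19.1; nonwoven → 19.1.1; unbleached → 19.1.1.3. Scheduled 27%. anti-dumping (Maristan, 19.1.1): +35%; total 27% + 35% = 62%. → 62%.
Line C: cotton → 19.1; knitted → 19.1.2; unbleached → 19.1.2.4. Scheduled 4%. Cassovia agreement on 19.3.3.2: 19.1.2.4 not covered; Cassovia agreement on 19.3.3.1: 19.1.2.4 not covered. → 4%.
Line D: wool → 19.3; nonwoven → 19.3.3; unbleached → 19.3.3.2. Scheduled 24%. quota on 19.3.3.2 exhausted → over-quota 41%; Cassovia agreement on 19.3.3.2: wholly obtained → 14% available; Cassovia agreement on 19.3.3.1: 19.3.3.2 not covered; preferential 14%. → 14%.
Sum: 2% + 62% + 4% + 14% = 82%.

82%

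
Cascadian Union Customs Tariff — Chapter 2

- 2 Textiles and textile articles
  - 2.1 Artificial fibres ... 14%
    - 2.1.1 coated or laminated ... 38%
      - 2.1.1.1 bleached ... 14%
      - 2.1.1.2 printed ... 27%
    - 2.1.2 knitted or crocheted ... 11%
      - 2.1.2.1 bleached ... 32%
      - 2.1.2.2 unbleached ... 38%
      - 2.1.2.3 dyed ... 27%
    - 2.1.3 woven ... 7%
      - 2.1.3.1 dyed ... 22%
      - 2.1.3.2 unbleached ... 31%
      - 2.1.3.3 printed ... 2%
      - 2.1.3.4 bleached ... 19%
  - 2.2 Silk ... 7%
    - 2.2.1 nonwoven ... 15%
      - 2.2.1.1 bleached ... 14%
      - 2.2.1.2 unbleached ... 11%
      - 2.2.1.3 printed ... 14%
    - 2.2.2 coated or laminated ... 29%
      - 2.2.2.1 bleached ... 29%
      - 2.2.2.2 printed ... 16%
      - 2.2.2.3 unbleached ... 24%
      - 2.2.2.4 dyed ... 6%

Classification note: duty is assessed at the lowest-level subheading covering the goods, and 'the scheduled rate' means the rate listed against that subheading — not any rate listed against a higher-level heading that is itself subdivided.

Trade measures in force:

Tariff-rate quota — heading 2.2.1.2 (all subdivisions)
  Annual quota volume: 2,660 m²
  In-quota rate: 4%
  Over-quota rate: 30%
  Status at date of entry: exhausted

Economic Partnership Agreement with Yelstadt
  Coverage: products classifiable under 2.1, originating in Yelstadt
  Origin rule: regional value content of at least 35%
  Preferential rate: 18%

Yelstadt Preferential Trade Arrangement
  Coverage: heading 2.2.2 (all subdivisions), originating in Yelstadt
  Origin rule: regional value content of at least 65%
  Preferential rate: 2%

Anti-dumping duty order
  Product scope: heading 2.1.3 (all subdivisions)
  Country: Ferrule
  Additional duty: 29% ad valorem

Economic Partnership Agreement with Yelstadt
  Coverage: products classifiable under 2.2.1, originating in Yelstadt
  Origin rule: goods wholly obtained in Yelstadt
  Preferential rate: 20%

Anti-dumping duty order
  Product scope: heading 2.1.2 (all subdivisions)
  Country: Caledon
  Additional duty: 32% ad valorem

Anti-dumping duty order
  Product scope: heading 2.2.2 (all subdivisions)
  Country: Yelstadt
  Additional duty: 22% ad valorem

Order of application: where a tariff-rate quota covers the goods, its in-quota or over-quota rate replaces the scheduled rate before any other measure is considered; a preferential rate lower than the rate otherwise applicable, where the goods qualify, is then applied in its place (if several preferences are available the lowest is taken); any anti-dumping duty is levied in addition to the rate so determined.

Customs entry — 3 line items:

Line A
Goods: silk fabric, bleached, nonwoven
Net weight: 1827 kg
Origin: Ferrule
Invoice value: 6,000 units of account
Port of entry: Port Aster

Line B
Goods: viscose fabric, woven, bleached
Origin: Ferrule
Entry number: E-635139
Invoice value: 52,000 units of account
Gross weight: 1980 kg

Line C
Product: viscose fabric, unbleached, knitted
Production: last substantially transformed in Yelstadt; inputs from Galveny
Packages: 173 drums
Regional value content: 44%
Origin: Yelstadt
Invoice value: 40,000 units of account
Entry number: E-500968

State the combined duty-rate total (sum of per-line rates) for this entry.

Line A: silk → 2.2; nonwoven → 2.2.1; bleached → 2.2.1.1. Scheduled 14%. No special measure applies. → 14%.
Line B: viscose → 2.1; woven → 2.1.3; bleached → 2.1.3.4. Scheduled 19%. anti-dumping (Ferrule, 2.1.3): +29%; total 19% + 29% = 48%. → 48%.
Line C: viscose → 2.1; knitted → 2.1.2; unbleached → 2.1.2.2. Scheduled 38%. Yelstadt agreement on 2.1: RVC ≥ 35% → 18% available; Yelstadt agreement on 2.2.2: 2.1.2.2 not covered; Yelstadt agreement on 2.2.1: 2.1.2.2 not covered; preferential 18%. → 18%.
Sum: 14% + 48% + 18% = 80%.

80%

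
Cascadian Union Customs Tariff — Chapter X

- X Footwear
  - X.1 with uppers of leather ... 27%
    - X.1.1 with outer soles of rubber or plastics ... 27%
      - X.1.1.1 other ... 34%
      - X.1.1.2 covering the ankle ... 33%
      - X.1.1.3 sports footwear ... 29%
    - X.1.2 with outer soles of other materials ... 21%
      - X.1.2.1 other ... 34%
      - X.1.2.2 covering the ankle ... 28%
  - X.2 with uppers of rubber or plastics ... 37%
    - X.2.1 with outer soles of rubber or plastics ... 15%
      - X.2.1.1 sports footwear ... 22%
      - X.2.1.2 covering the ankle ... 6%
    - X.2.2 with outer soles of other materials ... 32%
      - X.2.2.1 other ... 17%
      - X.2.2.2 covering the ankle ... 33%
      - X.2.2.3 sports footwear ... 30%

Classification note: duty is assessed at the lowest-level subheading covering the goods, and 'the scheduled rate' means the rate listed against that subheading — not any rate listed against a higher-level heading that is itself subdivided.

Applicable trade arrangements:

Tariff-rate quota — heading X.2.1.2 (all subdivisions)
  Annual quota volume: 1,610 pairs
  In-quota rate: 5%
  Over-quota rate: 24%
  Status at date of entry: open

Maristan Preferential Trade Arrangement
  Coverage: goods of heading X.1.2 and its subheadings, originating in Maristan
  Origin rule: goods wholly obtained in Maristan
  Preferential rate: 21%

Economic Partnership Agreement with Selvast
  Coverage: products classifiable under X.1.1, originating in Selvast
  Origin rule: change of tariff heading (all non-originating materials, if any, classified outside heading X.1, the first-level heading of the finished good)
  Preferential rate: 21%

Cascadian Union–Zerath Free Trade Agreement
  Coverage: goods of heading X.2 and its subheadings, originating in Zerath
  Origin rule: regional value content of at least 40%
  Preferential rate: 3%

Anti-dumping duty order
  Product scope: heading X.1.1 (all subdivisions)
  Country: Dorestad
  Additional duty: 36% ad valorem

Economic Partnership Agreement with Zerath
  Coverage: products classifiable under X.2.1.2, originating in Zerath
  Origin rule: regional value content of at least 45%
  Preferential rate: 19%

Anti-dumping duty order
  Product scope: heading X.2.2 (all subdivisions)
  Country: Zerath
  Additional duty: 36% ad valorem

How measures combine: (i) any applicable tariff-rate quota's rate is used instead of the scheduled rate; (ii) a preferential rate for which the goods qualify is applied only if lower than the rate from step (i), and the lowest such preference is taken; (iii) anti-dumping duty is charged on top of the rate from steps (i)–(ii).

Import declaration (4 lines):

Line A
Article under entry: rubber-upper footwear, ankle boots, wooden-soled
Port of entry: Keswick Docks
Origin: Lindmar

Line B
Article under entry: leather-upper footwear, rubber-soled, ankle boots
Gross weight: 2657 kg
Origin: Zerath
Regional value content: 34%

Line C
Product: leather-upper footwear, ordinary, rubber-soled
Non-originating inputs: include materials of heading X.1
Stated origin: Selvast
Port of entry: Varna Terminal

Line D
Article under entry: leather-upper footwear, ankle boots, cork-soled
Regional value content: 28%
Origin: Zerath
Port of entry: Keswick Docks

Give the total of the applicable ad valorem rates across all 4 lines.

Line A: rubber-upper → X.2; wooden-soled → X.2.2; ankle boots → X.2.2.2. Scheduled 33%. No special measure applies. → 33%.
Line B: leather-upper → X.1; rubber-soled → X.1.1; ankle boots → X.1.1.2. Scheduled 33%. Zerath agreement on X.2: X.1.1.2 not covered; Zerath agreement on X.2.1.2: X.1.1.2 not covered. → 33%.
Line C: leather-upper → X.1; rubber-soled → X.1.1; ordinary → X.1.1.1. Scheduled 34%. Selvast agreement on X.1.1: CTH not met. → 34%.
Line D: leather-upper → X.1; cork-soled → X.1.2; ankle boots → X.1.2.2. Scheduled 28%. Zerath agreement on X.2: X.1.2.2 not covered; Zerath agreement on X.2.1.2: X.1.2.2 not covered. → 28%.
Sum: 33% + 33% + 34% + 28% = 128%.

128%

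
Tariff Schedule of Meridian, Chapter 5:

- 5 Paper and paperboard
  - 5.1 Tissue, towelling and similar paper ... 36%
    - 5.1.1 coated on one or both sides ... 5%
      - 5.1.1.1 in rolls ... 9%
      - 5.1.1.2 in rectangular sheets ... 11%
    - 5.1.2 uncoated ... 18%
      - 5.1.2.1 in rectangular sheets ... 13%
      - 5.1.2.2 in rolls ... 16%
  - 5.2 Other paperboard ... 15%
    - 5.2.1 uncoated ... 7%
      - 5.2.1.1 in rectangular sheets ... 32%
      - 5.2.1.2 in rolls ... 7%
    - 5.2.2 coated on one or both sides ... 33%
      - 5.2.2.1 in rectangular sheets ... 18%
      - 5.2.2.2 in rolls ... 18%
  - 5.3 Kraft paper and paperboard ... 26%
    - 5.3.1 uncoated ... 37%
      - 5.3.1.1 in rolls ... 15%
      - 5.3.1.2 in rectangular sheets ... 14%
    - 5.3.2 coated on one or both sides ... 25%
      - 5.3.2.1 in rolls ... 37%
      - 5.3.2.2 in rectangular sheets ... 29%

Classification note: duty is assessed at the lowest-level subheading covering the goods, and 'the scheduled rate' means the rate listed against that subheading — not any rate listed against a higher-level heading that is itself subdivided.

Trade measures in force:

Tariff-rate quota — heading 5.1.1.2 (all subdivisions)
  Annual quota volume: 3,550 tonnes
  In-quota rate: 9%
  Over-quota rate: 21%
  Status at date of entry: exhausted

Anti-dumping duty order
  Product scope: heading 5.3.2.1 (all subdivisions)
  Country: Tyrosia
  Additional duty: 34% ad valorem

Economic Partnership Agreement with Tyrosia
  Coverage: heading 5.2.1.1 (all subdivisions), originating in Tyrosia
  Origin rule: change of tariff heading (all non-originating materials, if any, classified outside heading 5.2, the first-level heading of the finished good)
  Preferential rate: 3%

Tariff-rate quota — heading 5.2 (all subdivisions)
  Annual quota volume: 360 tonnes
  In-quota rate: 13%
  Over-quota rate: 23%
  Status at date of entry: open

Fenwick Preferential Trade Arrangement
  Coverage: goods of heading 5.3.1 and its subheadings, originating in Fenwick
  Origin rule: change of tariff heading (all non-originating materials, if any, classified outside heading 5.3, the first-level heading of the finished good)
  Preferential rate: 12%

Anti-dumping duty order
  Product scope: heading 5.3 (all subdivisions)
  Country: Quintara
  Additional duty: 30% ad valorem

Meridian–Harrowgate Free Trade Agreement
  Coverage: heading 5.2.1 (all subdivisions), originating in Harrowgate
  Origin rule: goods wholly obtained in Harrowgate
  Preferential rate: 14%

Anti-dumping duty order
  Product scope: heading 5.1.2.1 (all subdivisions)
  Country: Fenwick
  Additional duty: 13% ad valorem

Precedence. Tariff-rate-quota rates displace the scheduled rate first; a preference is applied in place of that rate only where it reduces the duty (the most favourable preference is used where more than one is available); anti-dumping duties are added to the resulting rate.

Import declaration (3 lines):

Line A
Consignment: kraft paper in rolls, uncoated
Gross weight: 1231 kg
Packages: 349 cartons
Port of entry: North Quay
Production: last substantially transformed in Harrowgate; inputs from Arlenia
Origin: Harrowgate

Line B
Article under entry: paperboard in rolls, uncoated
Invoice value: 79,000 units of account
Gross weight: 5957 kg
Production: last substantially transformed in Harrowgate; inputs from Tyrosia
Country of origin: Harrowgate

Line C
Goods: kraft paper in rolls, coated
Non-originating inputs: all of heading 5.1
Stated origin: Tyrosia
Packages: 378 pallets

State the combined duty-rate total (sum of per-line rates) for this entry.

99%

Line A: kraft paper → 5.3; uncoated → 5.3.1; in rolls → 5.3.1.1. Scheduled 15%. Harrowgate agreement on 5.2.1: 5.3.1.1 not covered. → 15%.
Line B: paperboard → 5.2; uncoated → 5.2.1; in rolls → 5.2.1.2. Scheduled 7%. quota on 5.2 open → in-quota 13%; Harrowgate agreement on 5.2.1: not wholly obtained. → 13%.
Line C: kraft paper → 5.3; coated → 5.3.2; in rolls → 5.3.2.1. Scheduled 37%. Tyrosia agreement on 5.2.1.1: 5.3.2.1 not covered; anti-dumping (Tyrosia, 5.3.2.1): +34%; total 37% + 34% = 71%. → 71%.
Sum: 15% + 13% + 71% = 99%.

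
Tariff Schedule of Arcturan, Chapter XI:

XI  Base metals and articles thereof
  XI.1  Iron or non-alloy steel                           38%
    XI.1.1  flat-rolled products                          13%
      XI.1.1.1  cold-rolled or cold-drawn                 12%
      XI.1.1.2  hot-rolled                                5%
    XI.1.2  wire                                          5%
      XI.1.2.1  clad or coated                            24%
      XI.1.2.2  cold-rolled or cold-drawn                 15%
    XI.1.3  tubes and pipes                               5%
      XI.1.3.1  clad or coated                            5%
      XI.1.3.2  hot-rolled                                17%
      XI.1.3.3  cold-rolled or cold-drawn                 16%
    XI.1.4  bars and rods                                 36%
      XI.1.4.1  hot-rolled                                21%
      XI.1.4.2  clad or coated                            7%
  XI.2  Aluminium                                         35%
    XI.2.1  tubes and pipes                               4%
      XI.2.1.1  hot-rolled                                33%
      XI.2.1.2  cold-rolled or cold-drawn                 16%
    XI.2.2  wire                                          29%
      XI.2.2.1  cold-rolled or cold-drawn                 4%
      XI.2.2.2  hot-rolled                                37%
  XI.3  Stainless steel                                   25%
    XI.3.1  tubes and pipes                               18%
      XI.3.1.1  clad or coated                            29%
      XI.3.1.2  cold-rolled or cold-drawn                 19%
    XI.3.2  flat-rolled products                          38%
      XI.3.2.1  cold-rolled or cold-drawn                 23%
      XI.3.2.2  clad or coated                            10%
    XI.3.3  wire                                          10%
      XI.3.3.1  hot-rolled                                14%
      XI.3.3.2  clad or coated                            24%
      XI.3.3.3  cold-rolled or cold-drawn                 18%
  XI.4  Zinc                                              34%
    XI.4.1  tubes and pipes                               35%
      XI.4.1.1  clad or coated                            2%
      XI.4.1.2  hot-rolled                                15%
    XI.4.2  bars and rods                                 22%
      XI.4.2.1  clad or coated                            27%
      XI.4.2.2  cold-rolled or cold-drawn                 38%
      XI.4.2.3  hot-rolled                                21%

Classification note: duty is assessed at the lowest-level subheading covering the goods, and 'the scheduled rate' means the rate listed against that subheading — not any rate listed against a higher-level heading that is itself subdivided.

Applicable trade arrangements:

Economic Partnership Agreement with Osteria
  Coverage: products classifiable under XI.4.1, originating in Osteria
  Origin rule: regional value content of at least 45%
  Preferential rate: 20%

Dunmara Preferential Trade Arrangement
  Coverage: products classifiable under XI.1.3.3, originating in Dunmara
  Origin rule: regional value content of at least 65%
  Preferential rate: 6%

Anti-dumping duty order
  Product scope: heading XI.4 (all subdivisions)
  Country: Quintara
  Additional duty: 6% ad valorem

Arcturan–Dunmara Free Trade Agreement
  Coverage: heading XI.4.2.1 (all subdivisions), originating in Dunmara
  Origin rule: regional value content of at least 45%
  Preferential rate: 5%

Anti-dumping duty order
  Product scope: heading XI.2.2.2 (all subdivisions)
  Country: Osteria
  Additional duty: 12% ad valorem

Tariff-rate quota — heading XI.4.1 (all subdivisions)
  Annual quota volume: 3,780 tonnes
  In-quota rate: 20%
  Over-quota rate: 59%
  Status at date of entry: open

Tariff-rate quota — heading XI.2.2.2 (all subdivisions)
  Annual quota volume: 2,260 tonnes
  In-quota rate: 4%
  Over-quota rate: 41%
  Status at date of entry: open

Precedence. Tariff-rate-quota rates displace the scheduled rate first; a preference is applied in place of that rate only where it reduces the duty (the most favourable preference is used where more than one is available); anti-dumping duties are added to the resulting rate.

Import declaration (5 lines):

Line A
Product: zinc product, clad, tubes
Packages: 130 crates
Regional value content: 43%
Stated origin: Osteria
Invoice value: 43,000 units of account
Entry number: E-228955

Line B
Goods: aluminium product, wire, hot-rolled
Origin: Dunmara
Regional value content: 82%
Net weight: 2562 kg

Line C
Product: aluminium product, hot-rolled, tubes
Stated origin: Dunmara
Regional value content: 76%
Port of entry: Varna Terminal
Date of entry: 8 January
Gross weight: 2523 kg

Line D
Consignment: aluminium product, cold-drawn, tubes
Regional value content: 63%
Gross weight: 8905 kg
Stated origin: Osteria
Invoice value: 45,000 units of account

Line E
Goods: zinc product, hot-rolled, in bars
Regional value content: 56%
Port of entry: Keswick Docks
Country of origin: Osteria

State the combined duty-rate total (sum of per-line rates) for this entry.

94%

Line A: zinc → XI.4; tubes → XI.4.1; clad → XI.4.1.1. Scheduled 2%. quota on XI.4.1 open → in-quota 20%; Osteria agreement on XI.4.1: RVC < 45%. → 20%.
Line B: aluminium → XI.2; wire → XI.2.2; hot-rolled → XI.2.2.2. Scheduled 37%. quota on XI.2.2.2 open → in-quota 4%; Dunmara agreement on XI.1.3.3: XI.2.2.2 not covered; Dunmara agreement on XI.4.2.1: XI.2.2.2 not covered. → 4%.
Line C: aluminium → XI.2; tubes → XI.2.1; hot-rolled → XI.2.1.1. Scheduled 33%. Dunmara agreement on XI.1.3.3: XI.2.1.1 not covered; Dunmara agreement on XI.4.2.1: XI.2.1.1 not covered. → 33%.
Line D: aluminium → XI.2; tubes → XI.2.1; cold-drawn → XI.2.1.2. Scheduled 16%. Osteria agreement on XI.4.1: XI.2.1.2 not covered. → 16%.
Line E: zinc → XI.4; in bars → XI.4.2; hot-rolled → XI.4.2.3. Scheduled 21%. Osteria agreement on XI.4.1: XI.4.2.3 not covered. → 21%.
Sum: 20% + 4% + 33% + 16% + 21% = 94%.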